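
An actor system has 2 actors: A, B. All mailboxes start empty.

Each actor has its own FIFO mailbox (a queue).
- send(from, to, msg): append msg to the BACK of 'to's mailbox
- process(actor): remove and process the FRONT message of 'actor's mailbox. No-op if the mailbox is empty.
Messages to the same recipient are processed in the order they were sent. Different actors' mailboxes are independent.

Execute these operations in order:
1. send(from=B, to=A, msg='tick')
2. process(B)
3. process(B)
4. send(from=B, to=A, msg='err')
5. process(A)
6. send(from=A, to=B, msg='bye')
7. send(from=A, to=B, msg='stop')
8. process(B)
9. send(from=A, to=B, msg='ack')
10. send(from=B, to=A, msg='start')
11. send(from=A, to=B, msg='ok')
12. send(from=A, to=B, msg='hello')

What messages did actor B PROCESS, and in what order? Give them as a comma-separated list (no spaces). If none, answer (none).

After 1 (send(from=B, to=A, msg='tick')): A:[tick] B:[]
After 2 (process(B)): A:[tick] B:[]
After 3 (process(B)): A:[tick] B:[]
After 4 (send(from=B, to=A, msg='err')): A:[tick,err] B:[]
After 5 (process(A)): A:[err] B:[]
After 6 (send(from=A, to=B, msg='bye')): A:[err] B:[bye]
After 7 (send(from=A, to=B, msg='stop')): A:[err] B:[bye,stop]
After 8 (process(B)): A:[err] B:[stop]
After 9 (send(from=A, to=B, msg='ack')): A:[err] B:[stop,ack]
After 10 (send(from=B, to=A, msg='start')): A:[err,start] B:[stop,ack]
After 11 (send(from=A, to=B, msg='ok')): A:[err,start] B:[stop,ack,ok]
After 12 (send(from=A, to=B, msg='hello')): A:[err,start] B:[stop,ack,ok,hello]

Answer: bye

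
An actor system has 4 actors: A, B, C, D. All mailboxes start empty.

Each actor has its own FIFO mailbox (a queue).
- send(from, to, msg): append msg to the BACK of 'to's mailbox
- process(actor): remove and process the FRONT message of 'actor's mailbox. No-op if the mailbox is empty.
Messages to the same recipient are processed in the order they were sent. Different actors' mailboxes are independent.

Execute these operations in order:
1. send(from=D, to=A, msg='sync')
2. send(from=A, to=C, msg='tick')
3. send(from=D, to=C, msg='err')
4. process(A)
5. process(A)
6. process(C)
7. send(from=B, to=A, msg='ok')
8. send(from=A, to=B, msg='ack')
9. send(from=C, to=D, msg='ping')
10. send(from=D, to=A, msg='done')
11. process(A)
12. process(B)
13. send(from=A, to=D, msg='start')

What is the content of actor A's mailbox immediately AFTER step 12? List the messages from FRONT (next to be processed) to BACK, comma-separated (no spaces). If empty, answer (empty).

After 1 (send(from=D, to=A, msg='sync')): A:[sync] B:[] C:[] D:[]
After 2 (send(from=A, to=C, msg='tick')): A:[sync] B:[] C:[tick] D:[]
After 3 (send(from=D, to=C, msg='err')): A:[sync] B:[] C:[tick,err] D:[]
After 4 (process(A)): A:[] B:[] C:[tick,err] D:[]
After 5 (process(A)): A:[] B:[] C:[tick,err] D:[]
After 6 (process(C)): A:[] B:[] C:[err] D:[]
After 7 (send(from=B, to=A, msg='ok')): A:[ok] B:[] C:[err] D:[]
After 8 (send(from=A, to=B, msg='ack')): A:[ok] B:[ack] C:[err] D:[]
After 9 (send(from=C, to=D, msg='ping')): A:[ok] B:[ack] C:[err] D:[ping]
After 10 (send(from=D, to=A, msg='done')): A:[ok,done] B:[ack] C:[err] D:[ping]
After 11 (process(A)): A:[done] B:[ack] C:[err] D:[ping]
After 12 (process(B)): A:[done] B:[] C:[err] D:[ping]

done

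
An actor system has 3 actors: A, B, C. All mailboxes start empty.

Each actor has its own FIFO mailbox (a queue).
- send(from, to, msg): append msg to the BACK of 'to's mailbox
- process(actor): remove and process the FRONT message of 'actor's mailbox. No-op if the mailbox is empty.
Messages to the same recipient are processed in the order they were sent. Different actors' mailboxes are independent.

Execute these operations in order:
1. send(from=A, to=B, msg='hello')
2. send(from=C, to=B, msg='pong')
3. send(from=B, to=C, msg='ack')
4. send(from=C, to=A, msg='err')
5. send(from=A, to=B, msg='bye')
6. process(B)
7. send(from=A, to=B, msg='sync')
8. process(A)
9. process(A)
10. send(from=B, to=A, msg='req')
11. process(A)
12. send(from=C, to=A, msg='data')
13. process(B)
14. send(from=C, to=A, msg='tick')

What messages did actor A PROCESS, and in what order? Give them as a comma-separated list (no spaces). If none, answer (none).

After 1 (send(from=A, to=B, msg='hello')): A:[] B:[hello] C:[]
After 2 (send(from=C, to=B, msg='pong')): A:[] B:[hello,pong] C:[]
After 3 (send(from=B, to=C, msg='ack')): A:[] B:[hello,pong] C:[ack]
After 4 (send(from=C, to=A, msg='err')): A:[err] B:[hello,pong] C:[ack]
After 5 (send(from=A, to=B, msg='bye')): A:[err] B:[hello,pong,bye] C:[ack]
After 6 (process(B)): A:[err] B:[pong,bye] C:[ack]
After 7 (send(from=A, to=B, msg='sync')): A:[err] B:[pong,bye,sync] C:[ack]
After 8 (process(A)): A:[] B:[pong,bye,sync] C:[ack]
After 9 (process(A)): A:[] B:[pong,bye,sync] C:[ack]
After 10 (send(from=B, to=A, msg='req')): A:[req] B:[pong,bye,sync] C:[ack]
After 11 (process(A)): A:[] B:[pong,bye,sync] C:[ack]
After 12 (send(from=C, to=A, msg='data')): A:[data] B:[pong,bye,sync] C:[ack]
After 13 (process(B)): A:[data] B:[bye,sync] C:[ack]
After 14 (send(from=C, to=A, msg='tick')): A:[data,tick] B:[bye,sync] C:[ack]

Answer: err,req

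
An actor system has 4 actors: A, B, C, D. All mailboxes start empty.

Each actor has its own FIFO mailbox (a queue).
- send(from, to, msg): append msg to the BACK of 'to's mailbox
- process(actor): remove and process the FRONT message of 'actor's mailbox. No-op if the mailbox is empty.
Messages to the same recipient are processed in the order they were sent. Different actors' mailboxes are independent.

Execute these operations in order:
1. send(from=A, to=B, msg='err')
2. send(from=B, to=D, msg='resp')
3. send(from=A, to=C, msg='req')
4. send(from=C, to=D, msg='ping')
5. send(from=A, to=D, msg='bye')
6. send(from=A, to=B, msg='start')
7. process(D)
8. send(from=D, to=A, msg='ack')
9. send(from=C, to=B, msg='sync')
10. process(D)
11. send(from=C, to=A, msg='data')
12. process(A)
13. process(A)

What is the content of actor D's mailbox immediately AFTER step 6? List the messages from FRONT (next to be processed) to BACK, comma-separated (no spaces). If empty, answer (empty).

After 1 (send(from=A, to=B, msg='err')): A:[] B:[err] C:[] D:[]
After 2 (send(from=B, to=D, msg='resp')): A:[] B:[err] C:[] D:[resp]
After 3 (send(from=A, to=C, msg='req')): A:[] B:[err] C:[req] D:[resp]
After 4 (send(from=C, to=D, msg='ping')): A:[] B:[err] C:[req] D:[resp,ping]
After 5 (send(from=A, to=D, msg='bye')): A:[] B:[err] C:[req] D:[resp,ping,bye]
After 6 (send(from=A, to=B, msg='start')): A:[] B:[err,start] C:[req] D:[resp,ping,bye]

resp,ping,bye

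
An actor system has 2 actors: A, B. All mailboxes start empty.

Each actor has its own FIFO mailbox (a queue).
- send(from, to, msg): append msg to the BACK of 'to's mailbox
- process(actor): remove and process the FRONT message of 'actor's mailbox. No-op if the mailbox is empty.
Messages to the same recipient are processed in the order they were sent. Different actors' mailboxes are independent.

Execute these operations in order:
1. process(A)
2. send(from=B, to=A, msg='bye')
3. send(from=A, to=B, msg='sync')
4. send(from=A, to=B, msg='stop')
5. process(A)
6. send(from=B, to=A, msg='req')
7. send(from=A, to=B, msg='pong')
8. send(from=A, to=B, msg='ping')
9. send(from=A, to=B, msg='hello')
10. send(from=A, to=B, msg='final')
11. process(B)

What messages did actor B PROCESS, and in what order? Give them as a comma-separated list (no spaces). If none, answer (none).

After 1 (process(A)): A:[] B:[]
After 2 (send(from=B, to=A, msg='bye')): A:[bye] B:[]
After 3 (send(from=A, to=B, msg='sync')): A:[bye] B:[sync]
After 4 (send(from=A, to=B, msg='stop')): A:[bye] B:[sync,stop]
After 5 (process(A)): A:[] B:[sync,stop]
After 6 (send(from=B, to=A, msg='req')): A:[req] B:[sync,stop]
After 7 (send(from=A, to=B, msg='pong')): A:[req] B:[sync,stop,pong]
After 8 (send(from=A, to=B, msg='ping')): A:[req] B:[sync,stop,pong,ping]
After 9 (send(from=A, to=B, msg='hello')): A:[req] B:[sync,stop,pong,ping,hello]
After 10 (send(from=A, to=B, msg='final')): A:[req] B:[sync,stop,pong,ping,hello,final]
After 11 (process(B)): A:[req] B:[stop,pong,ping,hello,final]

Answer: sync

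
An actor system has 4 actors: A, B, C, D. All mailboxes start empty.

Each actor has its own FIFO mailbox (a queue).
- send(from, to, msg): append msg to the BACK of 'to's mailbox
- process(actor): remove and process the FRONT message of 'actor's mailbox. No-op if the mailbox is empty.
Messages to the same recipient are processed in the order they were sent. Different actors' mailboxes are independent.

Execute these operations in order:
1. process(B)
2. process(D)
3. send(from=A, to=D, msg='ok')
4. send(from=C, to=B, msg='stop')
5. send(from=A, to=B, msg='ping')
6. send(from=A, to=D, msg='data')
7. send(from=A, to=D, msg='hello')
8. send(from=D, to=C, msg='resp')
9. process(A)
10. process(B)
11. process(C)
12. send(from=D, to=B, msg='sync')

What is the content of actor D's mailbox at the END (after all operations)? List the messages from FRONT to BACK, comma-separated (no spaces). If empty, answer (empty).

Answer: ok,data,hello

Derivation:
After 1 (process(B)): A:[] B:[] C:[] D:[]
After 2 (process(D)): A:[] B:[] C:[] D:[]
After 3 (send(from=A, to=D, msg='ok')): A:[] B:[] C:[] D:[ok]
After 4 (send(from=C, to=B, msg='stop')): A:[] B:[stop] C:[] D:[ok]
After 5 (send(from=A, to=B, msg='ping')): A:[] B:[stop,ping] C:[] D:[ok]
After 6 (send(from=A, to=D, msg='data')): A:[] B:[stop,ping] C:[] D:[ok,data]
After 7 (send(from=A, to=D, msg='hello')): A:[] B:[stop,ping] C:[] D:[ok,data,hello]
After 8 (send(from=D, to=C, msg='resp')): A:[] B:[stop,ping] C:[resp] D:[ok,data,hello]
After 9 (process(A)): A:[] B:[stop,ping] C:[resp] D:[ok,data,hello]
After 10 (process(B)): A:[] B:[ping] C:[resp] D:[ok,data,hello]
After 11 (process(C)): A:[] B:[ping] C:[] D:[ok,data,hello]
After 12 (send(from=D, to=B, msg='sync')): A:[] B:[ping,sync] C:[] D:[ok,data,hello]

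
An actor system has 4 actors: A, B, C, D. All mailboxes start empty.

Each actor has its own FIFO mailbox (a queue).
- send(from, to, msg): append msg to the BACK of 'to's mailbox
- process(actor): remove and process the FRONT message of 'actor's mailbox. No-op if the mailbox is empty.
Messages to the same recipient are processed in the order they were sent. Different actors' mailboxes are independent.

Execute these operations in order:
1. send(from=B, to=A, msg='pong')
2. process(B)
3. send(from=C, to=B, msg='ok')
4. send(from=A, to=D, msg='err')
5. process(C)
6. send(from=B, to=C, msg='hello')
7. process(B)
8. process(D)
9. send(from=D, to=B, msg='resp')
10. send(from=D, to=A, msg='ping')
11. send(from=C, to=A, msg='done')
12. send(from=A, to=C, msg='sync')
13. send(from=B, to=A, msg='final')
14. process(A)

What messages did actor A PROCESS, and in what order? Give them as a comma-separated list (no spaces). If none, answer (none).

Answer: pong

Derivation:
After 1 (send(from=B, to=A, msg='pong')): A:[pong] B:[] C:[] D:[]
After 2 (process(B)): A:[pong] B:[] C:[] D:[]
After 3 (send(from=C, to=B, msg='ok')): A:[pong] B:[ok] C:[] D:[]
After 4 (send(from=A, to=D, msg='err')): A:[pong] B:[ok] C:[] D:[err]
After 5 (process(C)): A:[pong] B:[ok] C:[] D:[err]
After 6 (send(from=B, to=C, msg='hello')): A:[pong] B:[ok] C:[hello] D:[err]
After 7 (process(B)): A:[pong] B:[] C:[hello] D:[err]
After 8 (process(D)): A:[pong] B:[] C:[hello] D:[]
After 9 (send(from=D, to=B, msg='resp')): A:[pong] B:[resp] C:[hello] D:[]
After 10 (send(from=D, to=A, msg='ping')): A:[pong,ping] B:[resp] C:[hello] D:[]
After 11 (send(from=C, to=A, msg='done')): A:[pong,ping,done] B:[resp] C:[hello] D:[]
After 12 (send(from=A, to=C, msg='sync')): A:[pong,ping,done] B:[resp] C:[hello,sync] D:[]
After 13 (send(from=B, to=A, msg='final')): A:[pong,ping,done,final] B:[resp] C:[hello,sync] D:[]
After 14 (process(A)): A:[ping,done,final] B:[resp] C:[hello,sync] D:[]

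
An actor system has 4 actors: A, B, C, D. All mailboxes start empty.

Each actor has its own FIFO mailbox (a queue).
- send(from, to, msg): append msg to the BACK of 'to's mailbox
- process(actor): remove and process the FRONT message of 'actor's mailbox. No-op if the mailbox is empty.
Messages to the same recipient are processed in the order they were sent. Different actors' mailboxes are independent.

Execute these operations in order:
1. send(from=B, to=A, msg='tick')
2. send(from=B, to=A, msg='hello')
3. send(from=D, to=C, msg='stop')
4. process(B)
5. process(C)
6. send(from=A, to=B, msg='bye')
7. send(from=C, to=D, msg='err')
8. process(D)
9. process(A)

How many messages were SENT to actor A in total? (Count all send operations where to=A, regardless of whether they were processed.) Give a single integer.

After 1 (send(from=B, to=A, msg='tick')): A:[tick] B:[] C:[] D:[]
After 2 (send(from=B, to=A, msg='hello')): A:[tick,hello] B:[] C:[] D:[]
After 3 (send(from=D, to=C, msg='stop')): A:[tick,hello] B:[] C:[stop] D:[]
After 4 (process(B)): A:[tick,hello] B:[] C:[stop] D:[]
After 5 (process(C)): A:[tick,hello] B:[] C:[] D:[]
After 6 (send(from=A, to=B, msg='bye')): A:[tick,hello] B:[bye] C:[] D:[]
After 7 (send(from=C, to=D, msg='err')): A:[tick,hello] B:[bye] C:[] D:[err]
After 8 (process(D)): A:[tick,hello] B:[bye] C:[] D:[]
After 9 (process(A)): A:[hello] B:[bye] C:[] D:[]

Answer: 2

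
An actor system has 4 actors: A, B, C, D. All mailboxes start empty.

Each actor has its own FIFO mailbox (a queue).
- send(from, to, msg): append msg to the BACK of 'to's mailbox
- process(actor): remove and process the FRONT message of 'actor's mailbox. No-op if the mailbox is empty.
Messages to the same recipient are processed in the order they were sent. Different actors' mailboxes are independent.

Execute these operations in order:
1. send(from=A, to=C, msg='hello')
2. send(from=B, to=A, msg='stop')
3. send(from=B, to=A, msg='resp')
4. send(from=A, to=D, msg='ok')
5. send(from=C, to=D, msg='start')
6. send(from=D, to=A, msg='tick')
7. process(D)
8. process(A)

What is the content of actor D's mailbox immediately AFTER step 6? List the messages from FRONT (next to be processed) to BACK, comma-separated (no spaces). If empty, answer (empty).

After 1 (send(from=A, to=C, msg='hello')): A:[] B:[] C:[hello] D:[]
After 2 (send(from=B, to=A, msg='stop')): A:[stop] B:[] C:[hello] D:[]
After 3 (send(from=B, to=A, msg='resp')): A:[stop,resp] B:[] C:[hello] D:[]
After 4 (send(from=A, to=D, msg='ok')): A:[stop,resp] B:[] C:[hello] D:[ok]
After 5 (send(from=C, to=D, msg='start')): A:[stop,resp] B:[] C:[hello] D:[ok,start]
After 6 (send(from=D, to=A, msg='tick')): A:[stop,resp,tick] B:[] C:[hello] D:[ok,start]

ok,start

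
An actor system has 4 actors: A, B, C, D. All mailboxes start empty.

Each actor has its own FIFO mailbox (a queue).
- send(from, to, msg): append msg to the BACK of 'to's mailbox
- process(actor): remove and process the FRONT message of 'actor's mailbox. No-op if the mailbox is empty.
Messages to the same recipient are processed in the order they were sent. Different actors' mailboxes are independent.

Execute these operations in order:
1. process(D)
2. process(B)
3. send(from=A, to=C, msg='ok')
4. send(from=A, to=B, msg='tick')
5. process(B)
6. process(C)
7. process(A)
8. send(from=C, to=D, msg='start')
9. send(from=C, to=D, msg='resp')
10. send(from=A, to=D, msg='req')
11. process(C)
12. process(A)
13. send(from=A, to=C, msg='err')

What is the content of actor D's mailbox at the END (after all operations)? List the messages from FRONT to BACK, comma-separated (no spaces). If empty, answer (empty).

Answer: start,resp,req

Derivation:
After 1 (process(D)): A:[] B:[] C:[] D:[]
After 2 (process(B)): A:[] B:[] C:[] D:[]
After 3 (send(from=A, to=C, msg='ok')): A:[] B:[] C:[ok] D:[]
After 4 (send(from=A, to=B, msg='tick')): A:[] B:[tick] C:[ok] D:[]
After 5 (process(B)): A:[] B:[] C:[ok] D:[]
After 6 (process(C)): A:[] B:[] C:[] D:[]
After 7 (process(A)): A:[] B:[] C:[] D:[]
After 8 (send(from=C, to=D, msg='start')): A:[] B:[] C:[] D:[start]
After 9 (send(from=C, to=D, msg='resp')): A:[] B:[] C:[] D:[start,resp]
After 10 (send(from=A, to=D, msg='req')): A:[] B:[] C:[] D:[start,resp,req]
After 11 (process(C)): A:[] B:[] C:[] D:[start,resp,req]
After 12 (process(A)): A:[] B:[] C:[] D:[start,resp,req]
After 13 (send(from=A, to=C, msg='err')): A:[] B:[] C:[err] D:[start,resp,req]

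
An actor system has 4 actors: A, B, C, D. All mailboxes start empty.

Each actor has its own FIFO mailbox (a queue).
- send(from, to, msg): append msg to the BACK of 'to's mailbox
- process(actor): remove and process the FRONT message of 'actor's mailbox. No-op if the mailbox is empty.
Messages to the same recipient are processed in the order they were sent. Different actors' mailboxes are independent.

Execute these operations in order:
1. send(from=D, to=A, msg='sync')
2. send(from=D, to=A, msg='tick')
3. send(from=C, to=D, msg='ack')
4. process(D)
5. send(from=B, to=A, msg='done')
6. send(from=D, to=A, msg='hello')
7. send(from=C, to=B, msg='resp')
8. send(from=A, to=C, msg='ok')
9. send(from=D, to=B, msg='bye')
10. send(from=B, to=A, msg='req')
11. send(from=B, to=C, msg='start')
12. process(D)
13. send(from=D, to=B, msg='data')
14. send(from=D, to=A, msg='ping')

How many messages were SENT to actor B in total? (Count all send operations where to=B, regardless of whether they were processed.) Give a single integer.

Answer: 3

Derivation:
After 1 (send(from=D, to=A, msg='sync')): A:[sync] B:[] C:[] D:[]
After 2 (send(from=D, to=A, msg='tick')): A:[sync,tick] B:[] C:[] D:[]
After 3 (send(from=C, to=D, msg='ack')): A:[sync,tick] B:[] C:[] D:[ack]
After 4 (process(D)): A:[sync,tick] B:[] C:[] D:[]
After 5 (send(from=B, to=A, msg='done')): A:[sync,tick,done] B:[] C:[] D:[]
After 6 (send(from=D, to=A, msg='hello')): A:[sync,tick,done,hello] B:[] C:[] D:[]
After 7 (send(from=C, to=B, msg='resp')): A:[sync,tick,done,hello] B:[resp] C:[] D:[]
After 8 (send(from=A, to=C, msg='ok')): A:[sync,tick,done,hello] B:[resp] C:[ok] D:[]
After 9 (send(from=D, to=B, msg='bye')): A:[sync,tick,done,hello] B:[resp,bye] C:[ok] D:[]
After 10 (send(from=B, to=A, msg='req')): A:[sync,tick,done,hello,req] B:[resp,bye] C:[ok] D:[]
After 11 (send(from=B, to=C, msg='start')): A:[sync,tick,done,hello,req] B:[resp,bye] C:[ok,start] D:[]
After 12 (process(D)): A:[sync,tick,done,hello,req] B:[resp,bye] C:[ok,start] D:[]
After 13 (send(from=D, to=B, msg='data')): A:[sync,tick,done,hello,req] B:[resp,bye,data] C:[ok,start] D:[]
After 14 (send(from=D, to=A, msg='ping')): A:[sync,tick,done,hello,req,ping] B:[resp,bye,data] C:[ok,start] D:[]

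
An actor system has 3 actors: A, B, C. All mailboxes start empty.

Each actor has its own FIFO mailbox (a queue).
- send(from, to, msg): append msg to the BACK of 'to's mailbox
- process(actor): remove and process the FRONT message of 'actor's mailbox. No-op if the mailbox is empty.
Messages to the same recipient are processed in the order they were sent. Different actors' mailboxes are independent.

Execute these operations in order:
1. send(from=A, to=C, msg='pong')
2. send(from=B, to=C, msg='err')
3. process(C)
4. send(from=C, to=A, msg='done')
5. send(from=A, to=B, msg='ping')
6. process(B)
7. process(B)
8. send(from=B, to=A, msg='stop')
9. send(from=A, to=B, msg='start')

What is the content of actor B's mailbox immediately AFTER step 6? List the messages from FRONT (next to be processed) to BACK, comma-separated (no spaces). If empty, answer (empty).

After 1 (send(from=A, to=C, msg='pong')): A:[] B:[] C:[pong]
After 2 (send(from=B, to=C, msg='err')): A:[] B:[] C:[pong,err]
After 3 (process(C)): A:[] B:[] C:[err]
After 4 (send(from=C, to=A, msg='done')): A:[done] B:[] C:[err]
After 5 (send(from=A, to=B, msg='ping')): A:[done] B:[ping] C:[err]
After 6 (process(B)): A:[done] B:[] C:[err]

(empty)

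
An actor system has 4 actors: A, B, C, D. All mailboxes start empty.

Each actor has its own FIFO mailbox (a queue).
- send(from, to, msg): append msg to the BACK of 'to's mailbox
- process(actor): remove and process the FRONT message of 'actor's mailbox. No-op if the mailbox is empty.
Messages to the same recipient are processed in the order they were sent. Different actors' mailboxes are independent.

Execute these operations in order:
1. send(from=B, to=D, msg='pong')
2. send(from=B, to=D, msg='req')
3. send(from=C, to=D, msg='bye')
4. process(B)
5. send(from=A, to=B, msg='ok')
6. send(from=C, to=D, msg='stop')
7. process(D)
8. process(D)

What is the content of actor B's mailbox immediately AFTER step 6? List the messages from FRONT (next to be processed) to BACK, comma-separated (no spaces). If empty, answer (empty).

After 1 (send(from=B, to=D, msg='pong')): A:[] B:[] C:[] D:[pong]
After 2 (send(from=B, to=D, msg='req')): A:[] B:[] C:[] D:[pong,req]
After 3 (send(from=C, to=D, msg='bye')): A:[] B:[] C:[] D:[pong,req,bye]
After 4 (process(B)): A:[] B:[] C:[] D:[pong,req,bye]
After 5 (send(from=A, to=B, msg='ok')): A:[] B:[ok] C:[] D:[pong,req,bye]
After 6 (send(from=C, to=D, msg='stop')): A:[] B:[ok] C:[] D:[pong,req,bye,stop]

ok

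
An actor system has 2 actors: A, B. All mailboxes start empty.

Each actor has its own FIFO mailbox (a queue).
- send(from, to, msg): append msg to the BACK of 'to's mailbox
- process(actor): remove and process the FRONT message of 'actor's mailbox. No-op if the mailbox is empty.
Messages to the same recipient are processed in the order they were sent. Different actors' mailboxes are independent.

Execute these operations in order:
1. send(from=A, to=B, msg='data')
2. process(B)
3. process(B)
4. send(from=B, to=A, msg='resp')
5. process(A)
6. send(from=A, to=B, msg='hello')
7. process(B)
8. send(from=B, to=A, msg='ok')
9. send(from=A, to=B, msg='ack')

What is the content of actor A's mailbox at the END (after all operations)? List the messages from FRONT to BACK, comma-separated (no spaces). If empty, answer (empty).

Answer: ok

Derivation:
After 1 (send(from=A, to=B, msg='data')): A:[] B:[data]
After 2 (process(B)): A:[] B:[]
After 3 (process(B)): A:[] B:[]
After 4 (send(from=B, to=A, msg='resp')): A:[resp] B:[]
After 5 (process(A)): A:[] B:[]
After 6 (send(from=A, to=B, msg='hello')): A:[] B:[hello]
After 7 (process(B)): A:[] B:[]
After 8 (send(from=B, to=A, msg='ok')): A:[ok] B:[]
After 9 (send(from=A, to=B, msg='ack')): A:[ok] B:[ack]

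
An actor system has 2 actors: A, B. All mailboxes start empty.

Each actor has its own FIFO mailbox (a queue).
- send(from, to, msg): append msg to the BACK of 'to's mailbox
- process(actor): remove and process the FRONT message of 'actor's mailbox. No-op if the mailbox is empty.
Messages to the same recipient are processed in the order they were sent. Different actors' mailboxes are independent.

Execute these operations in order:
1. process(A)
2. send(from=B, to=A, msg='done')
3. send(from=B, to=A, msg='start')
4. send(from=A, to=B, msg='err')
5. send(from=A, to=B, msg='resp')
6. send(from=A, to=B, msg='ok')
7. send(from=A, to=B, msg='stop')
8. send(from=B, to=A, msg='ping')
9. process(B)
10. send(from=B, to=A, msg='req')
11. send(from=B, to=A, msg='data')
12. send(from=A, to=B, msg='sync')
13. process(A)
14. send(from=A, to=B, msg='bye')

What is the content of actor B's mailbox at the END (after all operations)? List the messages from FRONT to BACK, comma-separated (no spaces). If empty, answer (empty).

After 1 (process(A)): A:[] B:[]
After 2 (send(from=B, to=A, msg='done')): A:[done] B:[]
After 3 (send(from=B, to=A, msg='start')): A:[done,start] B:[]
After 4 (send(from=A, to=B, msg='err')): A:[done,start] B:[err]
After 5 (send(from=A, to=B, msg='resp')): A:[done,start] B:[err,resp]
After 6 (send(from=A, to=B, msg='ok')): A:[done,start] B:[err,resp,ok]
After 7 (send(from=A, to=B, msg='stop')): A:[done,start] B:[err,resp,ok,stop]
After 8 (send(from=B, to=A, msg='ping')): A:[done,start,ping] B:[err,resp,ok,stop]
After 9 (process(B)): A:[done,start,ping] B:[resp,ok,stop]
After 10 (send(from=B, to=A, msg='req')): A:[done,start,ping,req] B:[resp,ok,stop]
After 11 (send(from=B, to=A, msg='data')): A:[done,start,ping,req,data] B:[resp,ok,stop]
After 12 (send(from=A, to=B, msg='sync')): A:[done,start,ping,req,data] B:[resp,ok,stop,sync]
After 13 (process(A)): A:[start,ping,req,data] B:[resp,ok,stop,sync]
After 14 (send(from=A, to=B, msg='bye')): A:[start,ping,req,data] B:[resp,ok,stop,sync,bye]

Answer: resp,ok,stop,sync,bye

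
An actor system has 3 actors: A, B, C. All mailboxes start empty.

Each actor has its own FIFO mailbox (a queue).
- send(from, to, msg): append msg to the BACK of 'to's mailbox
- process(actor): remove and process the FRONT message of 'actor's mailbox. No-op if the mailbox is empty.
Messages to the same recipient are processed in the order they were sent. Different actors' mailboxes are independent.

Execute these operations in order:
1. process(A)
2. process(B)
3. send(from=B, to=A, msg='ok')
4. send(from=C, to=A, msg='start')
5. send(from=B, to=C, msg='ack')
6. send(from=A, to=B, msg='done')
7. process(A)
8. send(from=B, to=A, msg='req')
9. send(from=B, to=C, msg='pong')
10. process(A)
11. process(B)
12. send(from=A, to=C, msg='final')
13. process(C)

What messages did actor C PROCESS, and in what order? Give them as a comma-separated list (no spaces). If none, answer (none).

Answer: ack

Derivation:
After 1 (process(A)): A:[] B:[] C:[]
After 2 (process(B)): A:[] B:[] C:[]
After 3 (send(from=B, to=A, msg='ok')): A:[ok] B:[] C:[]
After 4 (send(from=C, to=A, msg='start')): A:[ok,start] B:[] C:[]
After 5 (send(from=B, to=C, msg='ack')): A:[ok,start] B:[] C:[ack]
After 6 (send(from=A, to=B, msg='done')): A:[ok,start] B:[done] C:[ack]
After 7 (process(A)): A:[start] B:[done] C:[ack]
After 8 (send(from=B, to=A, msg='req')): A:[start,req] B:[done] C:[ack]
After 9 (send(from=B, to=C, msg='pong')): A:[start,req] B:[done] C:[ack,pong]
After 10 (process(A)): A:[req] B:[done] C:[ack,pong]
After 11 (process(B)): A:[req] B:[] C:[ack,pong]
After 12 (send(from=A, to=C, msg='final')): A:[req] B:[] C:[ack,pong,final]
After 13 (process(C)): A:[req] B:[] C:[pong,final]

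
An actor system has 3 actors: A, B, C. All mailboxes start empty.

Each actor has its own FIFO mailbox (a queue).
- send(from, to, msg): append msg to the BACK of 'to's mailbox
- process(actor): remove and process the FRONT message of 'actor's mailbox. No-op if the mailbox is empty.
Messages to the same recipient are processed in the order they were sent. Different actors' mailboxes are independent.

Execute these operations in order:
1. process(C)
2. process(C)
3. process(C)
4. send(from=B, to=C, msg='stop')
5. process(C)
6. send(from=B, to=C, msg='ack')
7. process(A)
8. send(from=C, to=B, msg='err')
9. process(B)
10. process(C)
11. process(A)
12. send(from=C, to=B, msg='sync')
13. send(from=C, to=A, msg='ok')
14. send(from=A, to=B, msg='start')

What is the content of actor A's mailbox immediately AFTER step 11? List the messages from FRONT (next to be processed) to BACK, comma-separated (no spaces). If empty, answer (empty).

After 1 (process(C)): A:[] B:[] C:[]
After 2 (process(C)): A:[] B:[] C:[]
After 3 (process(C)): A:[] B:[] C:[]
After 4 (send(from=B, to=C, msg='stop')): A:[] B:[] C:[stop]
After 5 (process(C)): A:[] B:[] C:[]
After 6 (send(from=B, to=C, msg='ack')): A:[] B:[] C:[ack]
After 7 (process(A)): A:[] B:[] C:[ack]
After 8 (send(from=C, to=B, msg='err')): A:[] B:[err] C:[ack]
After 9 (process(B)): A:[] B:[] C:[ack]
After 10 (process(C)): A:[] B:[] C:[]
After 11 (process(A)): A:[] B:[] C:[]

(empty)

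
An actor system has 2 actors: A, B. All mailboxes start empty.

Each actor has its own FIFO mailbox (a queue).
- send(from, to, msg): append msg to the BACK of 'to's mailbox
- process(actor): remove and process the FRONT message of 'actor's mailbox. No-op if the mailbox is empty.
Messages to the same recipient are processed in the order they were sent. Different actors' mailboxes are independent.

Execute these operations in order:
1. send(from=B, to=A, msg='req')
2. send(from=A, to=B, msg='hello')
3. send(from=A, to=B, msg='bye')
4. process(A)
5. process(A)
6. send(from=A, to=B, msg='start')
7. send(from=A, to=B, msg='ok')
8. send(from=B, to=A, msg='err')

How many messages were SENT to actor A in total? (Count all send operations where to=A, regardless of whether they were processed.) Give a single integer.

Answer: 2

Derivation:
After 1 (send(from=B, to=A, msg='req')): A:[req] B:[]
After 2 (send(from=A, to=B, msg='hello')): A:[req] B:[hello]
After 3 (send(from=A, to=B, msg='bye')): A:[req] B:[hello,bye]
After 4 (process(A)): A:[] B:[hello,bye]
After 5 (process(A)): A:[] B:[hello,bye]
After 6 (send(from=A, to=B, msg='start')): A:[] B:[hello,bye,start]
After 7 (send(from=A, to=B, msg='ok')): A:[] B:[hello,bye,start,ok]
After 8 (send(from=B, to=A, msg='err')): A:[err] B:[hello,bye,start,ok]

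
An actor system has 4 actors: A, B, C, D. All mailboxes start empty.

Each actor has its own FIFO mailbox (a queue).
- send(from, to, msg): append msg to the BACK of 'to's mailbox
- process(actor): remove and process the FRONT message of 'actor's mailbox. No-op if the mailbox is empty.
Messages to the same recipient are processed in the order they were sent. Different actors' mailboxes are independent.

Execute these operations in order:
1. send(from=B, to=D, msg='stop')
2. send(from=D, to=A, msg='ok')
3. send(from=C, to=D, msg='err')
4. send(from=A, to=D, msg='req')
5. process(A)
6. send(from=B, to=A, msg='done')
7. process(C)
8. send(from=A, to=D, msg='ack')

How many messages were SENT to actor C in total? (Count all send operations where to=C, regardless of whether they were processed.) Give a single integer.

Answer: 0

Derivation:
After 1 (send(from=B, to=D, msg='stop')): A:[] B:[] C:[] D:[stop]
After 2 (send(from=D, to=A, msg='ok')): A:[ok] B:[] C:[] D:[stop]
After 3 (send(from=C, to=D, msg='err')): A:[ok] B:[] C:[] D:[stop,err]
After 4 (send(from=A, to=D, msg='req')): A:[ok] B:[] C:[] D:[stop,err,req]
After 5 (process(A)): A:[] B:[] C:[] D:[stop,err,req]
After 6 (send(from=B, to=A, msg='done')): A:[done] B:[] C:[] D:[stop,err,req]
After 7 (process(C)): A:[done] B:[] C:[] D:[stop,err,req]
After 8 (send(from=A, to=D, msg='ack')): A:[done] B:[] C:[] D:[stop,err,req,ack]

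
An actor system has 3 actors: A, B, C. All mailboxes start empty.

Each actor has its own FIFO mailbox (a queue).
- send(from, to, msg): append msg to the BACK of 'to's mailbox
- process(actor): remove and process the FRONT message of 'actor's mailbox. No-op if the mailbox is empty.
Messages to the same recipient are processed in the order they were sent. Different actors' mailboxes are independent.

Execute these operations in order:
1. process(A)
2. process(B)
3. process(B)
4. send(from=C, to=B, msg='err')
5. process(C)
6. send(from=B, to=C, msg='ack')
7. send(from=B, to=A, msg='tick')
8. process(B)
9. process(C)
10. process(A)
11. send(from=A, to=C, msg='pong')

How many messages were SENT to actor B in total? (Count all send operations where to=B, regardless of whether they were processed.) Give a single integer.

Answer: 1

Derivation:
After 1 (process(A)): A:[] B:[] C:[]
After 2 (process(B)): A:[] B:[] C:[]
After 3 (process(B)): A:[] B:[] C:[]
After 4 (send(from=C, to=B, msg='err')): A:[] B:[err] C:[]
After 5 (process(C)): A:[] B:[err] C:[]
After 6 (send(from=B, to=C, msg='ack')): A:[] B:[err] C:[ack]
After 7 (send(from=B, to=A, msg='tick')): A:[tick] B:[err] C:[ack]
After 8 (process(B)): A:[tick] B:[] C:[ack]
After 9 (process(C)): A:[tick] B:[] C:[]
After 10 (process(A)): A:[] B:[] C:[]
After 11 (send(from=A, to=C, msg='pong')): A:[] B:[] C:[pong]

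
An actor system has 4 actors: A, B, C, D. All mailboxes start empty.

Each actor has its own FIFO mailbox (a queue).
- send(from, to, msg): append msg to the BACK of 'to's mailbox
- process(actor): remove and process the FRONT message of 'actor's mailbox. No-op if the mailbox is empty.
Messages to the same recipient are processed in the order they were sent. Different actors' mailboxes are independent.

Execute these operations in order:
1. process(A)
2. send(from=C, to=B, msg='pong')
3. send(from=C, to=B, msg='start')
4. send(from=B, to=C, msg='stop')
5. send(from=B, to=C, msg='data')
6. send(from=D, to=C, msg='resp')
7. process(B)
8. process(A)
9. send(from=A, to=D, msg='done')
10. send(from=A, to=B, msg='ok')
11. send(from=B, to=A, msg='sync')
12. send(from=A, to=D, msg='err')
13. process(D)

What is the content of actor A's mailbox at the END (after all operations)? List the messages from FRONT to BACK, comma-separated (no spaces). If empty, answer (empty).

After 1 (process(A)): A:[] B:[] C:[] D:[]
After 2 (send(from=C, to=B, msg='pong')): A:[] B:[pong] C:[] D:[]
After 3 (send(from=C, to=B, msg='start')): A:[] B:[pong,start] C:[] D:[]
After 4 (send(from=B, to=C, msg='stop')): A:[] B:[pong,start] C:[stop] D:[]
After 5 (send(from=B, to=C, msg='data')): A:[] B:[pong,start] C:[stop,data] D:[]
After 6 (send(from=D, to=C, msg='resp')): A:[] B:[pong,start] C:[stop,data,resp] D:[]
After 7 (process(B)): A:[] B:[start] C:[stop,data,resp] D:[]
After 8 (process(A)): A:[] B:[start] C:[stop,data,resp] D:[]
After 9 (send(from=A, to=D, msg='done')): A:[] B:[start] C:[stop,data,resp] D:[done]
After 10 (send(from=A, to=B, msg='ok')): A:[] B:[start,ok] C:[stop,data,resp] D:[done]
After 11 (send(from=B, to=A, msg='sync')): A:[sync] B:[start,ok] C:[stop,data,resp] D:[done]
After 12 (send(from=A, to=D, msg='err')): A:[sync] B:[start,ok] C:[stop,data,resp] D:[done,err]
After 13 (process(D)): A:[sync] B:[start,ok] C:[stop,data,resp] D:[err]

Answer: sync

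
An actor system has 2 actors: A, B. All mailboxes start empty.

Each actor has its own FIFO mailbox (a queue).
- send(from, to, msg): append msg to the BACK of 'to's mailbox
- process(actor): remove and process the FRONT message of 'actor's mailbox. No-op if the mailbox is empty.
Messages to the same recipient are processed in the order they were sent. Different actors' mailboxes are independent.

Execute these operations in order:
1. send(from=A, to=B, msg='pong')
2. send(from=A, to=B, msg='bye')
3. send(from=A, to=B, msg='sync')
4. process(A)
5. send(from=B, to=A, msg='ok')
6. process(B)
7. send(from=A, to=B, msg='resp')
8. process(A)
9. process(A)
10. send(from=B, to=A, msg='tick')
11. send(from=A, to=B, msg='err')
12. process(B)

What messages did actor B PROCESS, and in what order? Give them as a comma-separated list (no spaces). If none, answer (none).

Answer: pong,bye

Derivation:
After 1 (send(from=A, to=B, msg='pong')): A:[] B:[pong]
After 2 (send(from=A, to=B, msg='bye')): A:[] B:[pong,bye]
After 3 (send(from=A, to=B, msg='sync')): A:[] B:[pong,bye,sync]
After 4 (process(A)): A:[] B:[pong,bye,sync]
After 5 (send(from=B, to=A, msg='ok')): A:[ok] B:[pong,bye,sync]
After 6 (process(B)): A:[ok] B:[bye,sync]
After 7 (send(from=A, to=B, msg='resp')): A:[ok] B:[bye,sync,resp]
After 8 (process(A)): A:[] B:[bye,sync,resp]
After 9 (process(A)): A:[] B:[bye,sync,resp]
After 10 (send(from=B, to=A, msg='tick')): A:[tick] B:[bye,sync,resp]
After 11 (send(from=A, to=B, msg='err')): A:[tick] B:[bye,sync,resp,err]
After 12 (process(B)): A:[tick] B:[sync,resp,err]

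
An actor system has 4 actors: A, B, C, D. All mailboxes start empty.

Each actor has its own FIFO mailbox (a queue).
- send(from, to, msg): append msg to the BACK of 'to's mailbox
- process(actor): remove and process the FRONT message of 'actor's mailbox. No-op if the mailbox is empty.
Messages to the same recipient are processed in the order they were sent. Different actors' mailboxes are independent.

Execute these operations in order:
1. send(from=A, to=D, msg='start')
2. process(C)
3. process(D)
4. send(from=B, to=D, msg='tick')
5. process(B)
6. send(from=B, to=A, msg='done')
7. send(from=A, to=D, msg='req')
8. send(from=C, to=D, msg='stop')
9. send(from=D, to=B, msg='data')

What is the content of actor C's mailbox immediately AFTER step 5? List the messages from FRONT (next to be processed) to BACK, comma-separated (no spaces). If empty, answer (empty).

After 1 (send(from=A, to=D, msg='start')): A:[] B:[] C:[] D:[start]
After 2 (process(C)): A:[] B:[] C:[] D:[start]
After 3 (process(D)): A:[] B:[] C:[] D:[]
After 4 (send(from=B, to=D, msg='tick')): A:[] B:[] C:[] D:[tick]
After 5 (process(B)): A:[] B:[] C:[] D:[tick]

(empty)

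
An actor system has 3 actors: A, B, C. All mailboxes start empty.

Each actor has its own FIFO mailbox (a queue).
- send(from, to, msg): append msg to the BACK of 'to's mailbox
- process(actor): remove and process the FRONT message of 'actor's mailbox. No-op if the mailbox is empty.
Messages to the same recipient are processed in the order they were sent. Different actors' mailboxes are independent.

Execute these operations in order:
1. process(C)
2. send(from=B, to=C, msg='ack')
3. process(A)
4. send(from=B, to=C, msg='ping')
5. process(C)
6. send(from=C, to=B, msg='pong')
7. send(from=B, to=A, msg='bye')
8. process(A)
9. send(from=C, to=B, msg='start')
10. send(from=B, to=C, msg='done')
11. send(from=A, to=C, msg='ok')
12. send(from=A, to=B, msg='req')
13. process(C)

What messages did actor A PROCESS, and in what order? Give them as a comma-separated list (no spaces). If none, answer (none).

Answer: bye

Derivation:
After 1 (process(C)): A:[] B:[] C:[]
After 2 (send(from=B, to=C, msg='ack')): A:[] B:[] C:[ack]
After 3 (process(A)): A:[] B:[] C:[ack]
After 4 (send(from=B, to=C, msg='ping')): A:[] B:[] C:[ack,ping]
After 5 (process(C)): A:[] B:[] C:[ping]
After 6 (send(from=C, to=B, msg='pong')): A:[] B:[pong] C:[ping]
After 7 (send(from=B, to=A, msg='bye')): A:[bye] B:[pong] C:[ping]
After 8 (process(A)): A:[] B:[pong] C:[ping]
After 9 (send(from=C, to=B, msg='start')): A:[] B:[pong,start] C:[ping]
After 10 (send(from=B, to=C, msg='done')): A:[] B:[pong,start] C:[ping,done]
After 11 (send(from=A, to=C, msg='ok')): A:[] B:[pong,start] C:[ping,done,ok]
After 12 (send(from=A, to=B, msg='req')): A:[] B:[pong,start,req] C:[ping,done,ok]
After 13 (process(C)): A:[] B:[pong,start,req] C:[done,ok]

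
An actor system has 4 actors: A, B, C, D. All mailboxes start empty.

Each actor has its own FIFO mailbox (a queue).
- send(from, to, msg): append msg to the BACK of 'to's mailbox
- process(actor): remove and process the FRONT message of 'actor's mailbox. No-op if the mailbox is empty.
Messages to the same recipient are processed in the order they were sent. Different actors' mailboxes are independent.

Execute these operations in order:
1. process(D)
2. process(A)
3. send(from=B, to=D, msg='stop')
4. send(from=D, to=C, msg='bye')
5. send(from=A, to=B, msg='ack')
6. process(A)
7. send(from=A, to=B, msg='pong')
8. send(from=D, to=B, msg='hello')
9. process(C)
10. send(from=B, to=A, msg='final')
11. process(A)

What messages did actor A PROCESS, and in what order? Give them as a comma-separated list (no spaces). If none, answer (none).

Answer: final

Derivation:
After 1 (process(D)): A:[] B:[] C:[] D:[]
After 2 (process(A)): A:[] B:[] C:[] D:[]
After 3 (send(from=B, to=D, msg='stop')): A:[] B:[] C:[] D:[stop]
After 4 (send(from=D, to=C, msg='bye')): A:[] B:[] C:[bye] D:[stop]
After 5 (send(from=A, to=B, msg='ack')): A:[] B:[ack] C:[bye] D:[stop]
After 6 (process(A)): A:[] B:[ack] C:[bye] D:[stop]
After 7 (send(from=A, to=B, msg='pong')): A:[] B:[ack,pong] C:[bye] D:[stop]
After 8 (send(from=D, to=B, msg='hello')): A:[] B:[ack,pong,hello] C:[bye] D:[stop]
After 9 (process(C)): A:[] B:[ack,pong,hello] C:[] D:[stop]
After 10 (send(from=B, to=A, msg='final')): A:[final] B:[ack,pong,hello] C:[] D:[stop]
After 11 (process(A)): A:[] B:[ack,pong,hello] C:[] D:[stop]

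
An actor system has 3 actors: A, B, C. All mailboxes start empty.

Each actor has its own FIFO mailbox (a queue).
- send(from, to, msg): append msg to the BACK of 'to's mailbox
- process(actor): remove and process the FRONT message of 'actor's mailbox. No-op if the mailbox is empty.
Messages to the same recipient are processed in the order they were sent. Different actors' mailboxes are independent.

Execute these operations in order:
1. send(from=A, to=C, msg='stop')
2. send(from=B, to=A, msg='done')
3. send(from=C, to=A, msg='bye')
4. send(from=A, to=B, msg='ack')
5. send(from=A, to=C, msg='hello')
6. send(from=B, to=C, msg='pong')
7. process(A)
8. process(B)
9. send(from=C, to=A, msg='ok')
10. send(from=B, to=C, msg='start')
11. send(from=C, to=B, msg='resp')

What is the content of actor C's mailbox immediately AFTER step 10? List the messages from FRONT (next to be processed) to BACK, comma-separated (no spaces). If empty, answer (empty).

After 1 (send(from=A, to=C, msg='stop')): A:[] B:[] C:[stop]
After 2 (send(from=B, to=A, msg='done')): A:[done] B:[] C:[stop]
After 3 (send(from=C, to=A, msg='bye')): A:[done,bye] B:[] C:[stop]
After 4 (send(from=A, to=B, msg='ack')): A:[done,bye] B:[ack] C:[stop]
After 5 (send(from=A, to=C, msg='hello')): A:[done,bye] B:[ack] C:[stop,hello]
After 6 (send(from=B, to=C, msg='pong')): A:[done,bye] B:[ack] C:[stop,hello,pong]
After 7 (process(A)): A:[bye] B:[ack] C:[stop,hello,pong]
After 8 (process(B)): A:[bye] B:[] C:[stop,hello,pong]
After 9 (send(from=C, to=A, msg='ok')): A:[bye,ok] B:[] C:[stop,hello,pong]
After 10 (send(from=B, to=C, msg='start')): A:[bye,ok] B:[] C:[stop,hello,pong,start]

stop,hello,pong,start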